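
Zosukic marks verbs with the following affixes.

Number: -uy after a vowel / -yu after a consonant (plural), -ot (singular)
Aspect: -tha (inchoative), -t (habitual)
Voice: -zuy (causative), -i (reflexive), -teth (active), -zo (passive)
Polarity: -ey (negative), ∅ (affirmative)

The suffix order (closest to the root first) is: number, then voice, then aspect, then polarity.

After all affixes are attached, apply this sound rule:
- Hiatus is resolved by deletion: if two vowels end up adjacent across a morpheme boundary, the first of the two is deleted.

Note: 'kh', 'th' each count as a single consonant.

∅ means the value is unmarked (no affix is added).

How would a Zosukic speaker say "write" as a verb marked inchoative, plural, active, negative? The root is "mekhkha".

mekhkhuyteththey

Attach number plural -uy (after vowel 'a') → mekhkhauy.
Attach voice active -teth → mekhkhauyteth.
Attach aspect inchoative -tha → mekhkhauyteththa.
Attach polarity negative -ey → mekhkhauyteththaey.
Apply vowel deletion: mekhkhauyteththaey → mekhkhuyteththey.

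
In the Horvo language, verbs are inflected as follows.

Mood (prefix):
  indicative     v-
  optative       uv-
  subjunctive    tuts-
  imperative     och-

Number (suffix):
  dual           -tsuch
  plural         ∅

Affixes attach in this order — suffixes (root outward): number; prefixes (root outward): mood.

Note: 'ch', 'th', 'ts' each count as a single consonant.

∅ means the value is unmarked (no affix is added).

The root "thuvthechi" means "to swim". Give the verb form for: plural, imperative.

Attach mood imperative och- → ochthuvthechi.
number = plural: zero marking, form stays ochthuvthechi.

ochthuvthechi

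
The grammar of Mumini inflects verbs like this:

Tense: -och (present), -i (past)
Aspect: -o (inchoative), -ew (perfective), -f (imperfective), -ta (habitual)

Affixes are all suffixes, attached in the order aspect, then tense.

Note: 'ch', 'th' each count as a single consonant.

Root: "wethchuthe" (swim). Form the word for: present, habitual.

Attach aspect habitual -ta → wethchutheta.
Attach tense present -och → wethchuthetaoch.

wethchuthetaoch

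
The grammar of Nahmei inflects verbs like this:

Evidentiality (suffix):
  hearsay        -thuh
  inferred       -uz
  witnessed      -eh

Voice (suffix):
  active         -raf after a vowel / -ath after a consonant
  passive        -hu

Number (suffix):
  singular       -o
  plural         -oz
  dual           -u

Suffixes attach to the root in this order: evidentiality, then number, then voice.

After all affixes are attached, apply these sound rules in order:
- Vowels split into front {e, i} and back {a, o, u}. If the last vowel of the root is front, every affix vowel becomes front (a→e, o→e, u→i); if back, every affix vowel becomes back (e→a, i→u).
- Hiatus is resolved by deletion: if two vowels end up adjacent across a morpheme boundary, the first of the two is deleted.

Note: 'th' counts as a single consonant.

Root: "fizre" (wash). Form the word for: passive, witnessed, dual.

fizrehihi

Attach evidentiality witnessed -eh → fizreeh.
Attach number dual -u → fizreehu.
Attach voice passive -hu → fizreehuhu.
Apply vowel harmony: fizreehuhu → fizreehihi.
Apply vowel deletion: fizreehihi → fizrehihi.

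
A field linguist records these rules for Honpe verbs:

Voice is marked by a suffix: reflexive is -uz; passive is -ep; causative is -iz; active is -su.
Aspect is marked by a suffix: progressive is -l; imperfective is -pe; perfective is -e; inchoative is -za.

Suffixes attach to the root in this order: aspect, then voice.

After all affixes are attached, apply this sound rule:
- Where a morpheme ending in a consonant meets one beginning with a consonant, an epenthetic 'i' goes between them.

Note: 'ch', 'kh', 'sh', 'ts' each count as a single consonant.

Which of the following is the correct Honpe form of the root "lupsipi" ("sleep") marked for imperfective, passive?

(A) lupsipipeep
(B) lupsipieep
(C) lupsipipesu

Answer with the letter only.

Attach aspect imperfective -pe → lupsipipe.
Attach voice passive -ep → lupsipipeep.
Epenthesis: no change.
So the correct form is lupsipipeep, option (A).
(B) lupsipieep is wrong: it uses perfective instead of imperfective for aspect.
(C) lupsipipesu is wrong: it uses active instead of passive for voice.

A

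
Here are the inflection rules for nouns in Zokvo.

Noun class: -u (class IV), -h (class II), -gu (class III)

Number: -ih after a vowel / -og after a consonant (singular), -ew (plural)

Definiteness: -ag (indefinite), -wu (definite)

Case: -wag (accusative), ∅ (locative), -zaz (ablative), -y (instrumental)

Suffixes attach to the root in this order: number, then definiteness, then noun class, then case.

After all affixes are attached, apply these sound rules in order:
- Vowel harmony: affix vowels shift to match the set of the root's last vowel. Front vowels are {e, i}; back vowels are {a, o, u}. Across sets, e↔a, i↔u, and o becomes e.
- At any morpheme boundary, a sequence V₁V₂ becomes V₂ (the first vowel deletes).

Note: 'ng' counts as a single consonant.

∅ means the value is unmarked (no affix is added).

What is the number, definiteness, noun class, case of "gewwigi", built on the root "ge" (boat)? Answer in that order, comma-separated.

Segment: ge-ew-wu-gu.
number: -ew → plural.
definiteness: -wu → definite.
noun class: -gu → class III.
case: ∅ → locative.

plural, definite, class III, locative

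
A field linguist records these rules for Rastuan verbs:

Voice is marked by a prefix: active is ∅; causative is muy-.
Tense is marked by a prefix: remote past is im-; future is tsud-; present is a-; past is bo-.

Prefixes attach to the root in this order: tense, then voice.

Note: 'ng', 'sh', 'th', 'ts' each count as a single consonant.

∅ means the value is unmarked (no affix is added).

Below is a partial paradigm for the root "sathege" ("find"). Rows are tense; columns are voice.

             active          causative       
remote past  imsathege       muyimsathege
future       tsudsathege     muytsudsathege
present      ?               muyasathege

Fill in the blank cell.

Attach tense present a- → asathege.
voice = active: zero marking, form stays asathege.

asathege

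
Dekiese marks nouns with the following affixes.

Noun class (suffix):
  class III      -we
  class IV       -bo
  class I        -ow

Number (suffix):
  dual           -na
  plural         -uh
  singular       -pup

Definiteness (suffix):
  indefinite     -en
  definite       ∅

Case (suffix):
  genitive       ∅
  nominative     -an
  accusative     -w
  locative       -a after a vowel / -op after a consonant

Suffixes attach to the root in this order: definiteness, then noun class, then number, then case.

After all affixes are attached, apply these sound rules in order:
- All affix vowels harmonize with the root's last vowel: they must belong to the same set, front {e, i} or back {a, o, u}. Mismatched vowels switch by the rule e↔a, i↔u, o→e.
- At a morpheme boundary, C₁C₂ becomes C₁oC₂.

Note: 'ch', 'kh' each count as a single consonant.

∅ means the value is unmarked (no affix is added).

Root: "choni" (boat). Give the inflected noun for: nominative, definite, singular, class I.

definiteness = definite: zero marking, form stays choni.
Attach noun class class I -ow → choniow.
Attach number singular -pup → choniowpup.
Attach case nominative -an → choniowpupan.
Apply vowel harmony: choniowpupan → choniewpipen.
Apply epenthesis: choniewpipen → choniewopipen.

choniewopipen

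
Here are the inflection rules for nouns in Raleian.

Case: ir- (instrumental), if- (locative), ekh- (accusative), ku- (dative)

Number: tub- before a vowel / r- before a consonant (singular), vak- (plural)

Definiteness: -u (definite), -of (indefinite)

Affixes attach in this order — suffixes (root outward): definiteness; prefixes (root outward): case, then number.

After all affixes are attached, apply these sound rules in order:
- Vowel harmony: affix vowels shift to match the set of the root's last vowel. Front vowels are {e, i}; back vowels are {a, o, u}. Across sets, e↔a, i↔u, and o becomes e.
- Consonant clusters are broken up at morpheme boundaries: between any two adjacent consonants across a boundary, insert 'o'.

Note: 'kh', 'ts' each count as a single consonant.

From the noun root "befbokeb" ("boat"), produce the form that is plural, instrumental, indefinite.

Attach case instrumental ir- → irbefbokeb.
Attach definiteness indefinite -of → irbefbokebof.
Attach number plural vak- → vakirbefbokebof.
Apply vowel harmony: vakirbefbokebof → vekirbefbokebef.
Apply epenthesis: vekirbefbokebef → vekirobefbokebef.

vekirobefbokebef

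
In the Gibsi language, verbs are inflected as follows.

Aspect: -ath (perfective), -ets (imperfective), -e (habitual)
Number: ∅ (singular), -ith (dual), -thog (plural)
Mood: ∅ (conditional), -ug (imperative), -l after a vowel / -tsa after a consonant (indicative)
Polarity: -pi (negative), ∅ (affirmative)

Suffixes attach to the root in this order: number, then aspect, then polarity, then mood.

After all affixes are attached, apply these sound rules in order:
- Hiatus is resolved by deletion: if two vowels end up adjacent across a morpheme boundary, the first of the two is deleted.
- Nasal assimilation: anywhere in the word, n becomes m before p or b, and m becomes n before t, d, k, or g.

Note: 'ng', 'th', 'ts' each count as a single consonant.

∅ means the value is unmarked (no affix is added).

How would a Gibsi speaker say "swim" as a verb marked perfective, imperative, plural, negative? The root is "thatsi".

thatsithogathpug

Attach number plural -thog → thatsithog.
Attach aspect perfective -ath → thatsithogath.
Attach polarity negative -pi → thatsithogathpi.
Attach mood imperative -ug → thatsithogathpiug.
Apply vowel deletion: thatsithogathpiug → thatsithogathpug.
Nasal assimilation: no change.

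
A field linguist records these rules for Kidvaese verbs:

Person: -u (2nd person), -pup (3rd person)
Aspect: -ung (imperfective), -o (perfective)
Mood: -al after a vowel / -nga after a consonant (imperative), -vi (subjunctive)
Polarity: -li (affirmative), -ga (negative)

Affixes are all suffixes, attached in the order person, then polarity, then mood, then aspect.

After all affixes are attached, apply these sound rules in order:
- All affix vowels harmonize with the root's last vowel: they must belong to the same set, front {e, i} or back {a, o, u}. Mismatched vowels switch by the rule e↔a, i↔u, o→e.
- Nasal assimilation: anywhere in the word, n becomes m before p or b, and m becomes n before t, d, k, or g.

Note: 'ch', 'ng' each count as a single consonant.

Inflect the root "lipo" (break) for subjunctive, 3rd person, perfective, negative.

lipopupgavuo

Attach person 3rd person -pup → lipopup.
Attach polarity negative -ga → lipopupga.
Attach mood subjunctive -vi → lipopupgavi.
Attach aspect perfective -o → lipopupgavio.
Apply vowel harmony: lipopupgavio → lipopupgavuo.
Nasal assimilation: no change.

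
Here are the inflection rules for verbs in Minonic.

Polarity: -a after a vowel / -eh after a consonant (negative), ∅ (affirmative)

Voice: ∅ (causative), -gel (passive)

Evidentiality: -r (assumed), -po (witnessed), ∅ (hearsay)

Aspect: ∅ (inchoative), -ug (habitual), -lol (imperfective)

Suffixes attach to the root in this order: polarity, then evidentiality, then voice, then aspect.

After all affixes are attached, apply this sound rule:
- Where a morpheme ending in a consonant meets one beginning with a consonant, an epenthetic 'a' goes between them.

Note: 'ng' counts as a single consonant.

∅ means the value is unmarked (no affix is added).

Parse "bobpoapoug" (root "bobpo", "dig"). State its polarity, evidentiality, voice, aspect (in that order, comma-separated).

Segment: bobpo-a-po-ug.
polarity: -a/eh → negative.
evidentiality: -po → witnessed.
voice: ∅ → causative.
aspect: -ug → habitual.

negative, witnessed, causative, habitual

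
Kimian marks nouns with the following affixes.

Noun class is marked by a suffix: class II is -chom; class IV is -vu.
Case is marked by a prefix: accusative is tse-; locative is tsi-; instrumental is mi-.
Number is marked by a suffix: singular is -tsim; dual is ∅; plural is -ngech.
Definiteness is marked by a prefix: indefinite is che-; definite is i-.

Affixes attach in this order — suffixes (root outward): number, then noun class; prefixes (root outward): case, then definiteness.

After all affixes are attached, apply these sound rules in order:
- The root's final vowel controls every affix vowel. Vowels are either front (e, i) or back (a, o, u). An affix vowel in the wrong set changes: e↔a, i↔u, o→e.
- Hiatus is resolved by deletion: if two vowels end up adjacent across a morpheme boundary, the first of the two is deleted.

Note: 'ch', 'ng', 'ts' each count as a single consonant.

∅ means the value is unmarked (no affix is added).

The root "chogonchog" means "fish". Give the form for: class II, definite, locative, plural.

utsuchogonchogngachchom

Attach number plural -ngech → chogonchogngech.
Attach noun class class II -chom → chogonchogngechchom.
Attach case locative tsi- → tsichogonchogngechchom.
Attach definiteness definite i- → itsichogonchogngechchom.
Apply vowel harmony: itsichogonchogngechchom → utsuchogonchogngachchom.
Vowel deletion: no change.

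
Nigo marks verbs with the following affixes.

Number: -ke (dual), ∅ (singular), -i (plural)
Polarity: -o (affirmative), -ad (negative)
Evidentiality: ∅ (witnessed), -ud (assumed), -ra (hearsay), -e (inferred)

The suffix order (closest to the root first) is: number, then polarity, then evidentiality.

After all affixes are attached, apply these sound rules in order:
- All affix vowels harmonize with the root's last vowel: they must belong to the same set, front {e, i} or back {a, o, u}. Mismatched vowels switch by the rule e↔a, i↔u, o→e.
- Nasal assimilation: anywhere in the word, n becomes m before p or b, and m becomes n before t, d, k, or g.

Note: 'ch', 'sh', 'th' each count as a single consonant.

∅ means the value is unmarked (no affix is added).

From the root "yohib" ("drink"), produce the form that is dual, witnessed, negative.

Attach number dual -ke → yohibke.
Attach polarity negative -ad → yohibkead.
evidentiality = witnessed: zero marking, form stays yohibkead.
Apply vowel harmony: yohibkead → yohibkeed.
Nasal assimilation: no change.

yohibkeed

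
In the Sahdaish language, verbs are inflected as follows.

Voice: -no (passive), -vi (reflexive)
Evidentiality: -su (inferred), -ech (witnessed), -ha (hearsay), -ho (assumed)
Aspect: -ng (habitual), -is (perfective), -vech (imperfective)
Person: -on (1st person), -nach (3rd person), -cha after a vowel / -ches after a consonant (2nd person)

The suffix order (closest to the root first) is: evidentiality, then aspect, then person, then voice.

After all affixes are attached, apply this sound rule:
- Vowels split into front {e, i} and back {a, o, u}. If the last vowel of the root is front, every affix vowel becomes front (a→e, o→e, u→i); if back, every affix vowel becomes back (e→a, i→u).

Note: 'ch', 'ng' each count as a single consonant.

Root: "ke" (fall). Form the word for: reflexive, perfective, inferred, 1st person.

Attach evidentiality inferred -su → kesu.
Attach aspect perfective -is → kesuis.
Attach person 1st person -on → kesuison.
Attach voice reflexive -vi → kesuisonvi.
Apply vowel harmony: kesuisonvi → kesiisenvi.

kesiisenvi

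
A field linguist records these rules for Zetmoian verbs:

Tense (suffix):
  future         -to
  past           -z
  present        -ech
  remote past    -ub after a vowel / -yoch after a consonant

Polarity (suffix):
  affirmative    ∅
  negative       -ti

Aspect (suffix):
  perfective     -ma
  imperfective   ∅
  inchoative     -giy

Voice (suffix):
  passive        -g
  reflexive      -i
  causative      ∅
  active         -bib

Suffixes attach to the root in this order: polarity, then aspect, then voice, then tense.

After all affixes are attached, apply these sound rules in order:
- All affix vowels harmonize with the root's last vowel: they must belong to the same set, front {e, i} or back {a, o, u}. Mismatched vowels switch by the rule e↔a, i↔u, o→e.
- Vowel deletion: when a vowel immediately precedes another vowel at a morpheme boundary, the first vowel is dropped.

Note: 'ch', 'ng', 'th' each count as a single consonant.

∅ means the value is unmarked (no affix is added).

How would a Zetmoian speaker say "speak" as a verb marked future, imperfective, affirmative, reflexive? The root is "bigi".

bigite

polarity = affirmative: zero marking, form stays bigi.
aspect = imperfective: zero marking, form stays bigi.
Attach voice reflexive -i → bigii.
Attach tense future -to → bigiito.
Apply vowel harmony: bigiito → bigiite.
Apply vowel deletion: bigiite → bigite.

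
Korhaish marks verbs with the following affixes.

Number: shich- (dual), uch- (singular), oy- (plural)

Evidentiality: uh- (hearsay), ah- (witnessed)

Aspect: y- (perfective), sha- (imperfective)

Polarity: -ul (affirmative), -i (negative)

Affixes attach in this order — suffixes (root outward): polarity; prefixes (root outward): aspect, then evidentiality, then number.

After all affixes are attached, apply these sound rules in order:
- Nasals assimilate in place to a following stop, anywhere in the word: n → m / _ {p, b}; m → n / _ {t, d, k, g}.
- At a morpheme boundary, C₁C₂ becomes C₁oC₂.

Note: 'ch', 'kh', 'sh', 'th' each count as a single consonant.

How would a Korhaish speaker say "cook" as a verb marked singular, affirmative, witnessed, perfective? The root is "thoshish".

uchahoyothoshishul

Attach aspect perfective y- → ythoshish.
Attach evidentiality witnessed ah- → ahythoshish.
Attach polarity affirmative -ul → ahythoshishul.
Attach number singular uch- → uchahythoshishul.
Nasal assimilation: no change.
Apply epenthesis: uchahythoshishul → uchahoyothoshishul.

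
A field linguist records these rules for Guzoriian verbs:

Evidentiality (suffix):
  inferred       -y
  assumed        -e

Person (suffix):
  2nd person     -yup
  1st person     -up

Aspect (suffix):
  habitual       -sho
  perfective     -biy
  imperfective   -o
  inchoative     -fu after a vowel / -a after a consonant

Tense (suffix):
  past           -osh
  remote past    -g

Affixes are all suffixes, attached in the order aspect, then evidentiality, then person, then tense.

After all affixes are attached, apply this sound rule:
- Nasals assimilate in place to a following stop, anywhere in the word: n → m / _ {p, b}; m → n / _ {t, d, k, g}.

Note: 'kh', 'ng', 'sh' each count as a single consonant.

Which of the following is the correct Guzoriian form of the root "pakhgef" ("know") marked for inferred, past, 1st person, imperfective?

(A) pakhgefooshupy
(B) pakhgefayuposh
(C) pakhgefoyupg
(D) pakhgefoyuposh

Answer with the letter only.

Attach aspect imperfective -o → pakhgefo.
Attach evidentiality inferred -y → pakhgefoy.
Attach person 1st person -up → pakhgefoyup.
Attach tense past -osh → pakhgefoyuposh.
Nasal assimilation: no change.
So the correct form is pakhgefoyuposh, option (D).
(A) pakhgefooshupy is wrong: it has the affixes in the wrong order.
(B) pakhgefayuposh is wrong: it uses inchoative instead of imperfective for aspect.
(C) pakhgefoyupg is wrong: it uses remote past instead of past for tense.

D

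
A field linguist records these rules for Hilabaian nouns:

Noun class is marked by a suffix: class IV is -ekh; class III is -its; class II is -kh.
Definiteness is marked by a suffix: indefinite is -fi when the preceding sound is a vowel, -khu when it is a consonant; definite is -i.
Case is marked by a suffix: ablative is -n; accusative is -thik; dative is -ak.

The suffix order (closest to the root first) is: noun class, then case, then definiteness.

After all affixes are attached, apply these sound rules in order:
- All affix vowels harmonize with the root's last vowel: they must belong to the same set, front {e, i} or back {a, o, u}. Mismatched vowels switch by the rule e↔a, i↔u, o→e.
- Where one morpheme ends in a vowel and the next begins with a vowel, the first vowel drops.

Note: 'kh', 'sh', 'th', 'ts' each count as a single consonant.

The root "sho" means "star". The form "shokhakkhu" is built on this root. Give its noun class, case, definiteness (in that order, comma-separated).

class II, dative, indefinite

Segment: sho-kh-ak-khu.
noun class: -kh → class II.
case: -ak → dative.
definiteness: -fi/khu → indefinite.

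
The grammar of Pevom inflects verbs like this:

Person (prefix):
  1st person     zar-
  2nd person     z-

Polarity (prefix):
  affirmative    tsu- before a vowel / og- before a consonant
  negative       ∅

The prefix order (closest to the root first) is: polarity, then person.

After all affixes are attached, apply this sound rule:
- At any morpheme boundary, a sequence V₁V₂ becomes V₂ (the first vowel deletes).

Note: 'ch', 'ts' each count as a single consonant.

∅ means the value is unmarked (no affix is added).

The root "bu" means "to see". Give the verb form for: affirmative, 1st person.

zarogbu

Attach polarity affirmative og- (before consonant 'b') → ogbu.
Attach person 1st person zar- → zarogbu.
Vowel deletion: no change.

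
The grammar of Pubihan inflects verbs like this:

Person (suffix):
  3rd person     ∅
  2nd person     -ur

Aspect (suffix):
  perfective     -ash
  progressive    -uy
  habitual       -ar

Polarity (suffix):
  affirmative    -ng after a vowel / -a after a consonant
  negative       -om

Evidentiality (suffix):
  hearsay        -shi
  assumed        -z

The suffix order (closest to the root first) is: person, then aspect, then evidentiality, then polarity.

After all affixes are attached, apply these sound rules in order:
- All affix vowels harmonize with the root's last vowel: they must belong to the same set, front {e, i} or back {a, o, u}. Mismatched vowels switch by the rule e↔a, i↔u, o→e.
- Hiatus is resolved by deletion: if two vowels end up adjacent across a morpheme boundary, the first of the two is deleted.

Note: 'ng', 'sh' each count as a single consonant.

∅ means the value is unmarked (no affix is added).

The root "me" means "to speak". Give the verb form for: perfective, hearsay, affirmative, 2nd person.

mireshshing

Attach person 2nd person -ur → meur.
Attach aspect perfective -ash → meurash.
Attach evidentiality hearsay -shi → meurashshi.
Attach polarity affirmative -ng (after vowel 'i') → meurashshing.
Apply vowel harmony: meurashshing → meireshshing.
Apply vowel deletion: meireshshing → mireshshing.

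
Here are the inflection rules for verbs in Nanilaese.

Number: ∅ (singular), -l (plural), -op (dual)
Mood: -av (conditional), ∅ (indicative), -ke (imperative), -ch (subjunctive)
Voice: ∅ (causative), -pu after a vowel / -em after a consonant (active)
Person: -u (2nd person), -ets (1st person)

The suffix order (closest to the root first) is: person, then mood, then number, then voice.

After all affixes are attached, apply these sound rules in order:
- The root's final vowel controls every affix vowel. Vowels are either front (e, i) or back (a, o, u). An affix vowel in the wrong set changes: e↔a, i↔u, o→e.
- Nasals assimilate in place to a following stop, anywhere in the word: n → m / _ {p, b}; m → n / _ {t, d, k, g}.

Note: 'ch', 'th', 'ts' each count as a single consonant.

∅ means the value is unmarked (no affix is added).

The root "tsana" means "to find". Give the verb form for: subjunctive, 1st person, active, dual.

tsanaatschopam

Attach person 1st person -ets → tsanaets.
Attach mood subjunctive -ch → tsanaetsch.
Attach number dual -op → tsanaetschop.
Attach voice active -em (after consonant 'p') → tsanaetschopem.
Apply vowel harmony: tsanaetschopem → tsanaatschopam.
Nasal assimilation: no change.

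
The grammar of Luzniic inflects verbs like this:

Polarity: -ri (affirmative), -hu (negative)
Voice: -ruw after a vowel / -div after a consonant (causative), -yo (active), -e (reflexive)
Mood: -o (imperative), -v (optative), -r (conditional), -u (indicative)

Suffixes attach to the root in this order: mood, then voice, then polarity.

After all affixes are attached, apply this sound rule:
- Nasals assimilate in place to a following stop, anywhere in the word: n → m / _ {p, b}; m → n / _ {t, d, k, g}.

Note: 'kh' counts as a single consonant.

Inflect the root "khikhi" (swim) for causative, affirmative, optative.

khikhivdivri

Attach mood optative -v → khikhiv.
Attach voice causative -div (after consonant 'v') → khikhivdiv.
Attach polarity affirmative -ri → khikhivdivri.
Nasal assimilation: no change.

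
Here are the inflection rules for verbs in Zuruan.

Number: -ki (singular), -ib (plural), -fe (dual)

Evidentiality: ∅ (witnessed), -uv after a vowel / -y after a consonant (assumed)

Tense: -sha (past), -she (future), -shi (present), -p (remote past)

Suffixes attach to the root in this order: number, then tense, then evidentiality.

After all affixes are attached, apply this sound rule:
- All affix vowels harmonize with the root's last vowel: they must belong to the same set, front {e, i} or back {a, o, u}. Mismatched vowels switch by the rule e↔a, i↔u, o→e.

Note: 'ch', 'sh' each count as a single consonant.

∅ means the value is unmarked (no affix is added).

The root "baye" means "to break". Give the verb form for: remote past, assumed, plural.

bayeibpy

Attach number plural -ib → bayeib.
Attach tense remote past -p → bayeibp.
Attach evidentiality assumed -y (after consonant 'p') → bayeibpy.
Vowel harmony: no change.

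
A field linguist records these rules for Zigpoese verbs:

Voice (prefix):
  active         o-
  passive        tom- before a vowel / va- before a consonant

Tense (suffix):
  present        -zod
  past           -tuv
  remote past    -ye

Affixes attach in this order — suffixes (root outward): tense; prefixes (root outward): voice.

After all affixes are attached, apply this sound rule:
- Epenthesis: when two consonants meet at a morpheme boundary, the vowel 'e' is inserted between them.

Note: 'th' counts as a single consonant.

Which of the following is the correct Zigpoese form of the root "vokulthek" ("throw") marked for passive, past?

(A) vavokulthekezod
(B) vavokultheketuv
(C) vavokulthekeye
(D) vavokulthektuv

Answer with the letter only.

Attach tense past -tuv → vokulthektuv.
Attach voice passive va- (before consonant 'v') → vavokulthektuv.
Apply epenthesis: vavokulthektuv → vavokultheketuv.
So the correct form is vavokultheketuv, option (B).
(A) vavokulthekezod is wrong: it uses present instead of past for tense.
(D) vavokulthektuv is wrong: it fails to apply the sound rule(s).
(C) vavokulthekeye is wrong: it uses remote past instead of past for tense.

B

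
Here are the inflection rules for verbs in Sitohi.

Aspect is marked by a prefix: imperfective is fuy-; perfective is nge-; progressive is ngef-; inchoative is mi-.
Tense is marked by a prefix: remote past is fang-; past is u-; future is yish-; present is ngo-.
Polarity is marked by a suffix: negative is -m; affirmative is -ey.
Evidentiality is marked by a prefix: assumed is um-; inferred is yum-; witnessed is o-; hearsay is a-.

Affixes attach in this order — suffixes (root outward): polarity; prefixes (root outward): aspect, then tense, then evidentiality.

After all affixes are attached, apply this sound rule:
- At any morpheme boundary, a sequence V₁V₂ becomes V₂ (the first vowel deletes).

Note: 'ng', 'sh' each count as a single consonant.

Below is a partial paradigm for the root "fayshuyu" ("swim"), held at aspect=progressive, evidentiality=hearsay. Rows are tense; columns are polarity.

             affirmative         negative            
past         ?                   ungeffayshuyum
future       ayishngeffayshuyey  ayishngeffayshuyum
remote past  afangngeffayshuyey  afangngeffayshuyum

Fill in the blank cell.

Attach polarity affirmative -ey → fayshuyuey.
Attach aspect progressive ngef- → ngeffayshuyuey.
Attach tense past u- → ungeffayshuyuey.
Attach evidentiality hearsay a- → aungeffayshuyuey.
Apply vowel deletion: aungeffayshuyuey → ungeffayshuyey.

ungeffayshuyey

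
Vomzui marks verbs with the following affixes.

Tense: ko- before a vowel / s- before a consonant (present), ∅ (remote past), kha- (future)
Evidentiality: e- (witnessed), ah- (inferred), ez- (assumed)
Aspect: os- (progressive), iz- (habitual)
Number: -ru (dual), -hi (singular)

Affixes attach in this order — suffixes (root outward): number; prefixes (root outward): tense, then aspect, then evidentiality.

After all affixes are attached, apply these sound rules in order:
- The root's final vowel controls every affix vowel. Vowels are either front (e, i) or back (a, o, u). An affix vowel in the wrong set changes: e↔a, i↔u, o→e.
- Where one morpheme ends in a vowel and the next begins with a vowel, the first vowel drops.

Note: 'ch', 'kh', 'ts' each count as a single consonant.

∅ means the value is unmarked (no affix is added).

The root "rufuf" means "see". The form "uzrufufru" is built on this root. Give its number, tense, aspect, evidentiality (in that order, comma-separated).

dual, remote past, habitual, witnessed

Segment: e-iz-rufuf-ru.
number: -ru → dual.
tense: ∅ → remote past.
aspect: iz- → habitual.
evidentiality: e- → witnessed.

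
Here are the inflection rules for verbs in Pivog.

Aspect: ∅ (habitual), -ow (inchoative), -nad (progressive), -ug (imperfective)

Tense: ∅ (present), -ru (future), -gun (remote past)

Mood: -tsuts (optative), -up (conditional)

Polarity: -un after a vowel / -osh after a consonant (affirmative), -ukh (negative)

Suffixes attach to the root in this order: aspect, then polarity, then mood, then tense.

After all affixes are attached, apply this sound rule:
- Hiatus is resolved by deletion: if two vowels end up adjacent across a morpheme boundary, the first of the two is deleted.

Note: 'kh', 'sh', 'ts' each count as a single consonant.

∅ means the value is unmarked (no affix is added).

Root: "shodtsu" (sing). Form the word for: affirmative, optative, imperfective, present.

Attach aspect imperfective -ug → shodtsuug.
Attach polarity affirmative -osh (after consonant 'g') → shodtsuugosh.
Attach mood optative -tsuts → shodtsuugoshtsuts.
tense = present: zero marking, form stays shodtsuugoshtsuts.
Apply vowel deletion: shodtsuugoshtsuts → shodtsugoshtsuts.

shodtsugoshtsuts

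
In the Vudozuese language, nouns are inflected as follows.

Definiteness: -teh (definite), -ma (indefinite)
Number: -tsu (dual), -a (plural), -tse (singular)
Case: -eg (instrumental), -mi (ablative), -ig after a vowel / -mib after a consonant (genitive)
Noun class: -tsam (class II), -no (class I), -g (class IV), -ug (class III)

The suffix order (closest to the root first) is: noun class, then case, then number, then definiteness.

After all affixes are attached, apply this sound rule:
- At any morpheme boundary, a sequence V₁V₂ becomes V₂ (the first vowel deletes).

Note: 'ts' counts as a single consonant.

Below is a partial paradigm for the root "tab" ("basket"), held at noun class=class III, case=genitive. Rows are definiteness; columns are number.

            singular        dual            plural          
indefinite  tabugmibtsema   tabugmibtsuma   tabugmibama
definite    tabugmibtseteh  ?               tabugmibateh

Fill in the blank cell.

tabugmibtsuteh

Attach noun class class III -ug → tabug.
Attach case genitive -mib (after consonant 'g') → tabugmib.
Attach number dual -tsu → tabugmibtsu.
Attach definiteness definite -teh → tabugmibtsuteh.
Vowel deletion: no change.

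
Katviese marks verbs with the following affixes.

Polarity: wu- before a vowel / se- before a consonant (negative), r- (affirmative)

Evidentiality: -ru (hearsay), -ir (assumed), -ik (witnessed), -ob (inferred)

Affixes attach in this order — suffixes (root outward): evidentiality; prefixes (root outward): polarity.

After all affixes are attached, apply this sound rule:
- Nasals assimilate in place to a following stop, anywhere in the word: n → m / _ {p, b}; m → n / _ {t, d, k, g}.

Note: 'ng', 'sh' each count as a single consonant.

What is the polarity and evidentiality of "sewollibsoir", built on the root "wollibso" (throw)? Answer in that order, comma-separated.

Segment: se-wollibso-ir.
polarity: wu/se- → negative.
evidentiality: -ir → assumed.

negative, assumed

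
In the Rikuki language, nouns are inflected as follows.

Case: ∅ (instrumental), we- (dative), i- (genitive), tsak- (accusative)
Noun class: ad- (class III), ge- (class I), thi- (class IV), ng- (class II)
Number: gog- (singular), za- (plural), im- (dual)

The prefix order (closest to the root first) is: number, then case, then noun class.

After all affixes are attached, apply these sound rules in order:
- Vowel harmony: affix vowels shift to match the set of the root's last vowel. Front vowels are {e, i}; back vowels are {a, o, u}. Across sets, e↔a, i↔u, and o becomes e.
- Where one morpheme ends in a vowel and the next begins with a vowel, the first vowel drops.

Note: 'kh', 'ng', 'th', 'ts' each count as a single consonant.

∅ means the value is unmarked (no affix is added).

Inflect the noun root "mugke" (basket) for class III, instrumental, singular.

Attach number singular gog- → gogmugke.
case = instrumental: zero marking, form stays gogmugke.
Attach noun class class III ad- → adgogmugke.
Apply vowel harmony: adgogmugke → edgegmugke.
Vowel deletion: no change.

edgegmugke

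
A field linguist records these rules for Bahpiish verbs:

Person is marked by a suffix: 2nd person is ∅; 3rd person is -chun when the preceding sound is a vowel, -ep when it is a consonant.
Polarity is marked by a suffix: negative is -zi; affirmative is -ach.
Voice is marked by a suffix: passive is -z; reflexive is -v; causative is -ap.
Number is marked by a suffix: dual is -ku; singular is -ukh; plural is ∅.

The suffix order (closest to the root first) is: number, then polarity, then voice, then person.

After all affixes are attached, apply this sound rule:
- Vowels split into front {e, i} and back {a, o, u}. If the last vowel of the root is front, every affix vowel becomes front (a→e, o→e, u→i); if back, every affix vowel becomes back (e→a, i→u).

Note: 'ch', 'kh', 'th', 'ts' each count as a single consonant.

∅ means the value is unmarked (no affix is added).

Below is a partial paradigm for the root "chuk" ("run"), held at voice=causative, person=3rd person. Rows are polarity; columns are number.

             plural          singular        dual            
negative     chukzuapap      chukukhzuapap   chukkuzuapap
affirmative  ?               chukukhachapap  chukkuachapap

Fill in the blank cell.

chukachapap

number = plural: zero marking, form stays chuk.
Attach polarity affirmative -ach → chukach.
Attach voice causative -ap → chukachap.
Attach person 3rd person -ep (after consonant 'p') → chukachapep.
Apply vowel harmony: chukachapep → chukachapap.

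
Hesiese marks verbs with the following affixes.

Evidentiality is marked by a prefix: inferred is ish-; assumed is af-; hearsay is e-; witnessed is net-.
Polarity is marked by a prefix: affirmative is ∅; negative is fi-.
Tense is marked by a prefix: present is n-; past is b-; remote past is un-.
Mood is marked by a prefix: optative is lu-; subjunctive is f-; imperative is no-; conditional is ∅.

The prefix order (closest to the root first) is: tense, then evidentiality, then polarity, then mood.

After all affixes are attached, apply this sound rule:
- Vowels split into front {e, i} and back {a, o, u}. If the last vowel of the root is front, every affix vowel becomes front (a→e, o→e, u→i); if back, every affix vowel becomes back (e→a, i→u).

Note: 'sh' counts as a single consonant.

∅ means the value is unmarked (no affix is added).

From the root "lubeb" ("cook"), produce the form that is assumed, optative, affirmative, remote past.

Attach tense remote past un- → unlubeb.
Attach evidentiality assumed af- → afunlubeb.
polarity = affirmative: zero marking, form stays afunlubeb.
Attach mood optative lu- → luafunlubeb.
Apply vowel harmony: luafunlubeb → liefinlubeb.

liefinlubeb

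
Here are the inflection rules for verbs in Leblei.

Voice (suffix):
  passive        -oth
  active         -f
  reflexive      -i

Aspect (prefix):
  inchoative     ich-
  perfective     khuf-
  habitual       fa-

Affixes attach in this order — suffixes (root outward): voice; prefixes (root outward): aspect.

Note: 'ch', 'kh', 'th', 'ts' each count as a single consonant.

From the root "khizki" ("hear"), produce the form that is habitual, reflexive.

fakhizkii

Attach voice reflexive -i → khizkii.
Attach aspect habitual fa- → fakhizkii.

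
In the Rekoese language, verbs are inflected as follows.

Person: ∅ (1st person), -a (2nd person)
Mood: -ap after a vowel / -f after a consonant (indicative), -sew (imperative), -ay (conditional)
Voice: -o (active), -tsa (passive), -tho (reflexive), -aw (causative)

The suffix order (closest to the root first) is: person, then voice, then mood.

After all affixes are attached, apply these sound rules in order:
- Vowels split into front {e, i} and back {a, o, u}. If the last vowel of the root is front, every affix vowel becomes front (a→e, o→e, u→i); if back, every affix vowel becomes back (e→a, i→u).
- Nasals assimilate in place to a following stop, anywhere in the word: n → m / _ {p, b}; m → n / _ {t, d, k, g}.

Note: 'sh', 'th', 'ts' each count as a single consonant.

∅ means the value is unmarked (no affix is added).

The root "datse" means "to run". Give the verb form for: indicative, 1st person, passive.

person = 1st person: zero marking, form stays datse.
Attach voice passive -tsa → datsetsa.
Attach mood indicative -ap (after vowel 'a') → datsetsaap.
Apply vowel harmony: datsetsaap → datsetseep.
Nasal assimilation: no change.

datsetseep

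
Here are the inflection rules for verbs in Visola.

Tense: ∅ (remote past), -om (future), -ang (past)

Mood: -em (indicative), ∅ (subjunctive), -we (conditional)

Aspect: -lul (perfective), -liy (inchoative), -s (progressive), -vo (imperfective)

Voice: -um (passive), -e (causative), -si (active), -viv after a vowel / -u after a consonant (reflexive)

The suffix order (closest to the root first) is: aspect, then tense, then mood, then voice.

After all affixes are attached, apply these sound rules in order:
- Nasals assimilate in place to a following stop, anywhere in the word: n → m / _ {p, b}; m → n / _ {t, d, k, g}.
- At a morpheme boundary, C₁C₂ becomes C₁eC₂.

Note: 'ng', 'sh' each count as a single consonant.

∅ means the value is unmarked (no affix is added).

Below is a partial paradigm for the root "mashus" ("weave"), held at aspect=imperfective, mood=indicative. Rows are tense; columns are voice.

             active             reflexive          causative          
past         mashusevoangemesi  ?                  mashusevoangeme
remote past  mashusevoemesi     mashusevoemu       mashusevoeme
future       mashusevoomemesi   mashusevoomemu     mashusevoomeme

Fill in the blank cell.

mashusevoangemu

Attach aspect imperfective -vo → mashusvo.
Attach tense past -ang → mashusvoang.
Attach mood indicative -em → mashusvoangem.
Attach voice reflexive -u (after consonant 'm') → mashusvoangemu.
Nasal assimilation: no change.
Apply epenthesis: mashusvoangemu → mashusevoangemu.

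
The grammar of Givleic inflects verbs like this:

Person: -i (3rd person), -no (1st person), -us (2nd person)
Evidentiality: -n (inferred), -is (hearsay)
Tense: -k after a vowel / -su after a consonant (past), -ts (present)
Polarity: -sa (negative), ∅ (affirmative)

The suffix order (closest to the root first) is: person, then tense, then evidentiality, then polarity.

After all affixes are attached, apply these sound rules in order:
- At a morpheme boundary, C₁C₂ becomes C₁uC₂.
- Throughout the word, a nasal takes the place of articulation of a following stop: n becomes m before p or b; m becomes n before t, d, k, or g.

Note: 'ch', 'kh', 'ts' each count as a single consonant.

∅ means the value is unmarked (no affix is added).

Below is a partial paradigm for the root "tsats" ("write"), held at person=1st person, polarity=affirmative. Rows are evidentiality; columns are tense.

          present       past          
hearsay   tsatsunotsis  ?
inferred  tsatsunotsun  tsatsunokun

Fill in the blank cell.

Attach person 1st person -no → tsatsno.
Attach tense past -k (after vowel 'o') → tsatsnok.
Attach evidentiality hearsay -is → tsatsnokis.
polarity = affirmative: zero marking, form stays tsatsnokis.
Apply epenthesis: tsatsnokis → tsatsunokis.
Nasal assimilation: no change.

tsatsunokis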